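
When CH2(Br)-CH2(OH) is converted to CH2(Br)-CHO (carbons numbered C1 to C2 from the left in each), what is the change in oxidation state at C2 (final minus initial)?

+2

Before: C2 has 1 bond to C, 2 bonds to H, 1 bond to O → oxidation state -1.
After: C2 has 1 bond to C, 1 bond to H, 2 bonds to O → oxidation state +1.
Δ = +1 − (-1) = +2, so this is an oxidation at C2.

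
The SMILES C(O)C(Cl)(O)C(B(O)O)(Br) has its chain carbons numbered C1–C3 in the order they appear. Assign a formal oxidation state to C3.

Bonds to more-electronegative neighbours contribute +1 each, bonds to H or metals contribute −1 each, and C–C bonds contribute 0.
C3 has one bond to C (0), one bond to H (-1), one bond to B (-1), one bond to Br (+1).
Oxidation state = 0 − 1 − 1 + 1 = -1.

-1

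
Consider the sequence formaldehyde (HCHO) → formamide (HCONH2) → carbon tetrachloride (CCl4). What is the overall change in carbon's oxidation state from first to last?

+4

Carbon oxidation states along the series — formaldehyde: 0, formamide: +2, carbon tetrachloride: +4.
Net change = +4 − (0) = +4.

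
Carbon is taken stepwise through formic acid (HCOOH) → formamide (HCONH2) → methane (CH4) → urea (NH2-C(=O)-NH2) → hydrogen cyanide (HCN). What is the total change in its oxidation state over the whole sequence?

0

Carbon oxidation states along the series — formic acid: +2, formamide: +2, methane: -4, urea: +4, hydrogen cyanide: +2.
Net change = +2 − (+2) = 0.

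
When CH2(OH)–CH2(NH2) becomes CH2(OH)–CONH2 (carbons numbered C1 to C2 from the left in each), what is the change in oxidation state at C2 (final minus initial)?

Before: C2 has 1 bond to C, 2 bonds to H, 1 bond to N → oxidation state -1.
After: C2 has 1 bond to C, 2 bonds to O, 1 bond to N → oxidation state +3.
Δ = +3 − (-1) = +4, so this is an oxidation at C2.

+4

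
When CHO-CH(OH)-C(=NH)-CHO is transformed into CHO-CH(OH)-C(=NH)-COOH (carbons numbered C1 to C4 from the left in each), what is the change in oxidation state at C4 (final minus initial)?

Before: C4 has 1 bond to C, 1 bond to H, 2 bonds to O → oxidation state +1.
After: C4 has 1 bond to C, 3 bonds to O → oxidation state +3.
Δ = +3 − (+1) = +2, so this is an oxidation at C4.

+2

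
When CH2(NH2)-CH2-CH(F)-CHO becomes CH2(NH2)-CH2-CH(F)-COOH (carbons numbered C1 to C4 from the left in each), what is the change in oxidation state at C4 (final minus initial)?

+2

Before: C4 has 1 bond to C, 1 bond to H, 2 bonds to O → oxidation state +1.
After: C4 has 1 bond to C, 3 bonds to O → oxidation state +3.
Δ = +3 − (+1) = +2, so this is an oxidation at C4.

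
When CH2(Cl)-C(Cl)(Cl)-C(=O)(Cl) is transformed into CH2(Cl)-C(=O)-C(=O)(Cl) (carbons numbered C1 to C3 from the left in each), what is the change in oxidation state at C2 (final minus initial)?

0

Before: C2 has 2 bonds to C, 2 bonds to Cl → oxidation state +2.
After: C2 has 2 bonds to C, 2 bonds to O → oxidation state +2.
Δ = +2 − (+2) = 0, so no net redox change at C2.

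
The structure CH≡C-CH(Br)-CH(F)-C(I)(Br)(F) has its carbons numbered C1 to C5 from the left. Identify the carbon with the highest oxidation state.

C5

Tallying each carbon's bonds:
C1: 3C, 1H → 0 − 1 = -1
C2: 4C → 0 = 0
C3: 2C, 1H, 1Br → 0 − 1 + 1 = 0
C4: 2C, 1H, 1F → 0 − 1 + 1 = 0
C5: 1C, 1F, 1Br, 1I → 0 + 1 + 1 + 1 = +3
The most oxidised carbon is C5 at +3.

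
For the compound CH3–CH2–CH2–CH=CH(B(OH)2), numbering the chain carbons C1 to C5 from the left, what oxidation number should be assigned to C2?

-2

C2 has one bond to C (0), one bond to C (0), one bond to H (-1), one bond to H (-1).
Oxidation state = 0 + 0 − 1 − 1 = -2.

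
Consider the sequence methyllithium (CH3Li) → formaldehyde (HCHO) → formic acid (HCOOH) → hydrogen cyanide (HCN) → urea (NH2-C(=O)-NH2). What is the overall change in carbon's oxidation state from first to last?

+8

Carbon oxidation states along the series — methyllithium: -4, formaldehyde: 0, formic acid: +2, hydrogen cyanide: +2, urea: +4.
Net change = +4 − (-4) = +8.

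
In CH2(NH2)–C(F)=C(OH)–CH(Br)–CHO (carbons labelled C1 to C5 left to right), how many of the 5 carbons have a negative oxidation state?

1

Tallying each carbon's bonds:
C1: 1C, 2H, 1N → 0 − 2 + 1 = -1
C2: 3C, 1F → 0 + 1 = +1
C3: 3C, 1O → 0 + 1 = +1
C4: 2C, 1H, 1Br → 0 − 1 + 1 = 0
C5: 1C, 1H, 2O → 0 − 1 + 2 = +1
1 carbon (C1) meets the condition.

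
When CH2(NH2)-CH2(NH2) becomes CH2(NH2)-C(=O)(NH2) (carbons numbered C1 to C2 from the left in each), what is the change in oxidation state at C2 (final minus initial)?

Before: C2 has 1 bond to C, 2 bonds to H, 1 bond to N → oxidation state -1.
After: C2 has 1 bond to C, 2 bonds to O, 1 bond to N → oxidation state +3.
Δ = +3 − (-1) = +4, so this is an oxidation at C2.

+4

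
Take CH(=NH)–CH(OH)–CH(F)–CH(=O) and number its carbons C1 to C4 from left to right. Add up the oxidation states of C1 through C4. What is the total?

+2

Assign +1 per bond to O/N/halogen, −1 per bond to H or an electropositive element, and 0 per bond to carbon. Tallying each carbon:
C1: 1C, 1H, 2N → 0 − 1 + 2 = +1
C2: 2C, 1H, 1O → 0 − 1 + 1 = 0
C3: 2C, 1H, 1F → 0 − 1 + 1 = 0
C4: 1C, 1H, 2O → 0 − 1 + 2 = +1
Sum = +1 + 0 + 0 + 1 = +2.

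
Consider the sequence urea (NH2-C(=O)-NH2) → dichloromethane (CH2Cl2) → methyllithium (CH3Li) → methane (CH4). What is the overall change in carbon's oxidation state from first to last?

-8

Carbon oxidation states along the series — urea: +4, dichloromethane: 0, methyllithium: -4, methane: -4.
Net change = -4 − (+4) = -8.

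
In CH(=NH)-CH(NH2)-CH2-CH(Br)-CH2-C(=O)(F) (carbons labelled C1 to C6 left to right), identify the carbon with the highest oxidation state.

Tallying each carbon's bonds:
C1: 1C, 1H, 2N → 0 − 1 + 2 = +1
C2: 2C, 1H, 1N → 0 − 1 + 1 = 0
C3: 2C, 2H → 0 − 2 = -2
C4: 2C, 1H, 1Br → 0 − 1 + 1 = 0
C5: 2C, 2H → 0 − 2 = -2
C6: 1C, 2O, 1F → 0 + 2 + 1 = +3
The most oxidised carbon is C6 at +3.

C6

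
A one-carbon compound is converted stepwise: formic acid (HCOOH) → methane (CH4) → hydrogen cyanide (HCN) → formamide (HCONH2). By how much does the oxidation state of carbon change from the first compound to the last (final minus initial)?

0

Carbon oxidation states along the series — formic acid: +2, methane: -4, hydrogen cyanide: +2, formamide: +2.
Net change = +2 − (+2) = 0.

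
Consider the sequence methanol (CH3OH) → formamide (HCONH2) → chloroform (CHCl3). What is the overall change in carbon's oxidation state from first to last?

+4

Carbon oxidation states along the series — methanol: -2, formamide: +2, chloroform: +2.
Net change = +2 − (-2) = +4.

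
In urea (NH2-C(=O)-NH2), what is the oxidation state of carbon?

+4

Assign +1 per bond to O/N/halogen, −1 per bond to H or an electropositive element, and 0 per bond to carbon.
The carbon has one bond to N (+1), a double bond to O (2×+1 = +2), one bond to N (+1).
Oxidation state = +1 + 2 + 1 = +4.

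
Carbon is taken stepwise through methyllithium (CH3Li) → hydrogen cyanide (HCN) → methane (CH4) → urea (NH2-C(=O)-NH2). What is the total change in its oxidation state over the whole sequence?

Carbon oxidation states along the series — methyllithium: -4, hydrogen cyanide: +2, methane: -4, urea: +4.
Net change = +4 − (-4) = +8.

+8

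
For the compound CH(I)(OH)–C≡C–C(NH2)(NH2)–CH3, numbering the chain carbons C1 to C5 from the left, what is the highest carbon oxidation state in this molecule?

Tallying each carbon's bonds:
C1: 1C, 1H, 1O, 1I → 0 − 1 + 1 + 1 = +1
C2: 4C → 0 = 0
C3: 4C → 0 = 0
C4: 2C, 2N → 0 + 2 = +2
C5: 1C, 3H → 0 − 3 = -3
The highest value is +2.

+2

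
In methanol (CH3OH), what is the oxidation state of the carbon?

-2

The carbon has one bond to H (-1), one bond to H (-1), one bond to H (-1), one bond to O (+1).
Oxidation state = -1 − 1 − 1 + 1 = -2.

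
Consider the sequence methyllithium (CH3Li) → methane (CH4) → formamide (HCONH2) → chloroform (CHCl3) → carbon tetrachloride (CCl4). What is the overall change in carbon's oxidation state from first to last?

Carbon oxidation states along the series — methyllithium: -4, methane: -4, formamide: +2, chloroform: +2, carbon tetrachloride: +4.
Net change = +4 − (-4) = +8.

+8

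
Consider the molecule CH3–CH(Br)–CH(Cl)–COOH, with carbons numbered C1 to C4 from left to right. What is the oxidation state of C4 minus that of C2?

C4: 1C, 3O → 0 + 3 = +3
C2: 2C, 1H, 1Br → 0 − 1 + 1 = 0
Difference: +3 − (0) = +3.

+3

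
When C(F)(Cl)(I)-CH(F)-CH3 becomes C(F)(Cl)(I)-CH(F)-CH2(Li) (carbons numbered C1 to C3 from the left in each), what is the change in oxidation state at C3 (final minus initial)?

Before: C3 has 1 bond to C, 3 bonds to H → oxidation state -3.
After: C3 has 1 bond to C, 2 bonds to H, 1 bond to Li → oxidation state -3.
Δ = -3 − (-3) = 0, so no net redox change at C3.

0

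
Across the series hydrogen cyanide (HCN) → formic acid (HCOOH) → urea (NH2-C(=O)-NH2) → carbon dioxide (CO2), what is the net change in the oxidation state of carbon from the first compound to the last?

Carbon oxidation states along the series — hydrogen cyanide: +2, formic acid: +2, urea: +4, carbon dioxide: +4.
Net change = +4 − (+2) = +2.

+2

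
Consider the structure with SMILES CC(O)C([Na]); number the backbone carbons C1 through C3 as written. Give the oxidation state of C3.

-3

Count +1 for every bond to an atom more electronegative than carbon and −1 for every bond to one less electronegative; C–C bonds are 0.
C3 has one bond to C (0), one bond to Na (-1), one bond to H (-1), one bond to H (-1).
Oxidation state = 0 − 1 − 1 − 1 = -3.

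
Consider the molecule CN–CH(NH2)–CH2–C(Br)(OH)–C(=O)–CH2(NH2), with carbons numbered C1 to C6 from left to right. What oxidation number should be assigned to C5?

Count +1 for every bond to an atom more electronegative than carbon and −1 for every bond to one less electronegative; C–C bonds are 0.
C5 has one bond to C (0), one bond to C (0), a double bond to O (2×+1 = +2).
Oxidation state = 0 + 0 + 2 = +2.

+2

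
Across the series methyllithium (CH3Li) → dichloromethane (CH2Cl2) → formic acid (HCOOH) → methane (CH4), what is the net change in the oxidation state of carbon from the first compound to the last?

Carbon oxidation states along the series — methyllithium: -4, dichloromethane: 0, formic acid: +2, methane: -4.
Net change = -4 − (-4) = 0.

0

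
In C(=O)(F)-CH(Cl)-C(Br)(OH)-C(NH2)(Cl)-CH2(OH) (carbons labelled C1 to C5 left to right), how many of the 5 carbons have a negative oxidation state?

Tallying each carbon's bonds:
C1: 1C, 2O, 1F → 0 + 2 + 1 = +3
C2: 2C, 1H, 1Cl → 0 − 1 + 1 = 0
C3: 2C, 1O, 1Br → 0 + 1 + 1 = +2
C4: 2C, 1N, 1Cl → 0 + 1 + 1 = +2
C5: 1C, 2H, 1O → 0 − 2 + 1 = -1
1 carbon (C5) meets the condition.

1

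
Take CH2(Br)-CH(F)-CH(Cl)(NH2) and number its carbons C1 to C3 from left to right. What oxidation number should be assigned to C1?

-1

Count +1 for every bond to an atom more electronegative than carbon and −1 for every bond to one less electronegative; C–C bonds are 0.
C1 has one bond to C (0), one bond to Br (+1), one bond to H (-1), one bond to H (-1).
Oxidation state = 0 + 1 − 1 − 1 = -1.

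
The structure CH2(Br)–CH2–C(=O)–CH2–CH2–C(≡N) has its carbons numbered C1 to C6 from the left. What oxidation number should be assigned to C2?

-2

Count +1 for every bond to an atom more electronegative than carbon and −1 for every bond to one less electronegative; C–C bonds are 0.
C2 has one bond to C (0), one bond to C (0), one bond to H (-1), one bond to H (-1).
Oxidation state = 0 + 0 − 1 − 1 = -2.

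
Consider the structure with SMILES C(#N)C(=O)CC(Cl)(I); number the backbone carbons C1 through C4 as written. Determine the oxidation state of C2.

C2 has one bond to C (0), one bond to C (0), a double bond to O (2×+1 = +2).
Oxidation state = 0 + 0 + 2 = +2.

+2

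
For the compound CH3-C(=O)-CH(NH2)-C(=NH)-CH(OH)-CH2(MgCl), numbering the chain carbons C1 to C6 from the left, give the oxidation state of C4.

Assign +1 per bond to O/N/halogen, −1 per bond to H or an electropositive element, and 0 per bond to carbon.
C4 has one bond to C (0), one bond to C (0), a double bond to N (2×+1 = +2).
Oxidation state = 0 + 0 + 2 = +2.

+2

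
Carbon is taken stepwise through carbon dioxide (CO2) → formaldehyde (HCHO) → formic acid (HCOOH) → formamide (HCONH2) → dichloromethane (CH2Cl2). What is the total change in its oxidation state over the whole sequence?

Carbon oxidation states along the series — carbon dioxide: +4, formaldehyde: 0, formic acid: +2, formamide: +2, dichloromethane: 0.
Net change = 0 − (+4) = -4.

-4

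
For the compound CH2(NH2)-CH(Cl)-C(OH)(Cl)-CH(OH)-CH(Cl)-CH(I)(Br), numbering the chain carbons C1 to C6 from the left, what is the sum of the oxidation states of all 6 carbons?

+2

Count +1 for every bond to an atom more electronegative than carbon and −1 for every bond to one less electronegative; C–C bonds are 0. Tallying each carbon:
C1: 1C, 2H, 1N → 0 − 2 + 1 = -1
C2: 2C, 1H, 1Cl → 0 − 1 + 1 = 0
C3: 2C, 1O, 1Cl → 0 + 1 + 1 = +2
C4: 2C, 1H, 1O → 0 − 1 + 1 = 0
C5: 2C, 1H, 1Cl → 0 − 1 + 1 = 0
C6: 1C, 1H, 1Br, 1I → 0 − 1 + 1 + 1 = +1
Sum = -1 + 0 + 2 + 0 + 0 + 1 = +2.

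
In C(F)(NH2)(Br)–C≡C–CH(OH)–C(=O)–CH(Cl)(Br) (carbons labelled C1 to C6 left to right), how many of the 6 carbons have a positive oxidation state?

3

Tallying each carbon's bonds:
C1: 1C, 1N, 1F, 1Br → 0 + 1 + 1 + 1 = +3
C2: 4C → 0 = 0
C3: 4C → 0 = 0
C4: 2C, 1H, 1O → 0 − 1 + 1 = 0
C5: 2C, 2O → 0 + 2 = +2
C6: 1C, 1H, 1Cl, 1Br → 0 − 1 + 1 + 1 = +1
3 carbons (C1, C5, C6) meet the condition.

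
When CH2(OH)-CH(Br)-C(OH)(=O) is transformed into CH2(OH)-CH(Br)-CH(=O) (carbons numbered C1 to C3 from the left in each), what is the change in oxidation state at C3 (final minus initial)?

-2

Before: C3 has 1 bond to C, 3 bonds to O → oxidation state +3.
After: C3 has 1 bond to C, 1 bond to H, 2 bonds to O → oxidation state +1.
Δ = +1 − (+3) = -2, so this is a reduction at C3.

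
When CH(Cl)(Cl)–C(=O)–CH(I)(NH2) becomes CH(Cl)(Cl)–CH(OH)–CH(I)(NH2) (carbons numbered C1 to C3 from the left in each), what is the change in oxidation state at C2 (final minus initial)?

-2

Before: C2 has 2 bonds to C, 2 bonds to O → oxidation state +2.
After: C2 has 2 bonds to C, 1 bond to H, 1 bond to O → oxidation state 0.
Δ = 0 − (+2) = -2, so this is a reduction at C2.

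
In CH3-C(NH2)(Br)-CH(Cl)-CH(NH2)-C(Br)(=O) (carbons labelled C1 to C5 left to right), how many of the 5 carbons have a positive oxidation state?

2

Each bond to a more electronegative atom (O, N, halogen) counts +1, each bond to a less electronegative atom (H, metal, B, Si) counts −1, and each C–C bond counts 0. Tallying each carbon:
C1: 1C, 3H → 0 − 3 = -3
C2: 2C, 1N, 1Br → 0 + 1 + 1 = +2
C3: 2C, 1H, 1Cl → 0 − 1 + 1 = 0
C4: 2C, 1H, 1N → 0 − 1 + 1 = 0
C5: 1C, 2O, 1Br → 0 + 2 + 1 = +3
2 carbons (C2, C5) meet the condition.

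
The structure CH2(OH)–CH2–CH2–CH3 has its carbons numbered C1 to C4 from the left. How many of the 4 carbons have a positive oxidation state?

Count +1 for every bond to an atom more electronegative than carbon and −1 for every bond to one less electronegative; C–C bonds are 0. Tallying each carbon:
C1: 1C, 2H, 1O → 0 − 2 + 1 = -1
C2: 2C, 2H → 0 − 2 = -2
C3: 2C, 2H → 0 − 2 = -2
C4: 1C, 3H → 0 − 3 = -3
0 carbons meet the condition.

0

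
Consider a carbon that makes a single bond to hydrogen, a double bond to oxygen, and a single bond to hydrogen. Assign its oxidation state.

Each bond to a more electronegative atom (O, N, halogen) counts +1, each bond to a less electronegative atom (H, metal, B, Si) counts −1, and each C–C bond counts 0.
The carbon has a double bond to O (2×+1 = +2), one bond to H (-1), one bond to H (-1).
Oxidation state = +2 − 1 − 1 = 0.

0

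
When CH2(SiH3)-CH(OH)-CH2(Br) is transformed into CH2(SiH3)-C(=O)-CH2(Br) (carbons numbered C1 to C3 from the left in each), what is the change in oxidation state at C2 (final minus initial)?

Before: C2 has 2 bonds to C, 1 bond to H, 1 bond to O → oxidation state 0.
After: C2 has 2 bonds to C, 2 bonds to O → oxidation state +2.
Δ = +2 − (0) = +2, so this is an oxidation at C2.

+2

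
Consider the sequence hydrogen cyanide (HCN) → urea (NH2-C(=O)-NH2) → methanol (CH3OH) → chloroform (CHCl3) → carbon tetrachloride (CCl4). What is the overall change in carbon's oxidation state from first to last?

Carbon oxidation states along the series — hydrogen cyanide: +2, urea: +4, methanol: -2, chloroform: +2, carbon tetrachloride: +4.
Net change = +4 − (+2) = +2.

+2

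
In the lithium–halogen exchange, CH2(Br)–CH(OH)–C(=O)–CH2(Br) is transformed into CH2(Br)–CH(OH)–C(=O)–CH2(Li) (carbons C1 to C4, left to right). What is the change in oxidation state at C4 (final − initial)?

Before: C4 has 1 bond to C, 2 bonds to H, 1 bond to Br → oxidation state -1.
After: C4 has 1 bond to C, 2 bonds to H, 1 bond to Li → oxidation state -3.
Δ = -3 − (-1) = -2, so this is a reduction at C4.

-2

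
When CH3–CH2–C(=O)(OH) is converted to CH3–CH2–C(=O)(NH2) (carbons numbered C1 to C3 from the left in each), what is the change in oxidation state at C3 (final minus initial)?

Before: C3 has 1 bond to C, 3 bonds to O → oxidation state +3.
After: C3 has 1 bond to C, 2 bonds to O, 1 bond to N → oxidation state +3.
Δ = +3 − (+3) = 0, so no net redox change at C3.

0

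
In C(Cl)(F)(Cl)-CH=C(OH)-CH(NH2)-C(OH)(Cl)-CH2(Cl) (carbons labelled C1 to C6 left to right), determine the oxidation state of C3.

+1

C3 has a double bond to C (2×0 = 0), one bond to C (0), one bond to O (+1).
Oxidation state = 0 + 0 + 1 = +1.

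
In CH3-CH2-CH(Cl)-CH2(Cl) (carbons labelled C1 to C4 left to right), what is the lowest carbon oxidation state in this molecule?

-3

Assign +1 per bond to O/N/halogen, −1 per bond to H or an electropositive element, and 0 per bond to carbon. Tallying each carbon:
C1: 1C, 3H → 0 − 3 = -3
C2: 2C, 2H → 0 − 2 = -2
C3: 2C, 1H, 1Cl → 0 − 1 + 1 = 0
C4: 1C, 2H, 1Cl → 0 − 2 + 1 = -1
The lowest value is -3.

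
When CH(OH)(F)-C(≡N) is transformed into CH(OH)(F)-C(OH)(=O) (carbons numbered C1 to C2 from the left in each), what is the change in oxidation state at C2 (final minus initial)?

0

Before: C2 has 1 bond to C, 3 bonds to N → oxidation state +3.
After: C2 has 1 bond to C, 3 bonds to O → oxidation state +3.
Δ = +3 − (+3) = 0, so no net redox change at C2.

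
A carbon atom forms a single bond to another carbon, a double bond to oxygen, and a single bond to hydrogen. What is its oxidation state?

+1

The carbon has one bond to C (0), a double bond to O (2×+1 = +2), one bond to H (-1).
Oxidation state = 0 + 2 − 1 = +1.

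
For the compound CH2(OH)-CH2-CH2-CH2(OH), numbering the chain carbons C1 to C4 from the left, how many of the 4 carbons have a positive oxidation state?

Tallying each carbon's bonds:
C1: 1C, 2H, 1O → 0 − 2 + 1 = -1
C2: 2C, 2H → 0 − 2 = -2
C3: 2C, 2H → 0 − 2 = -2
C4: 1C, 2H, 1O → 0 − 2 + 1 = -1
0 carbons meet the condition.

0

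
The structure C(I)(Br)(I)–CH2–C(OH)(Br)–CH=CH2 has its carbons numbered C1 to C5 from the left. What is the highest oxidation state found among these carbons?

+3

Tallying each carbon's bonds:
C1: 1C, 1Br, 2I → 0 + 1 + 2 = +3
C2: 2C, 2H → 0 − 2 = -2
C3: 2C, 1O, 1Br → 0 + 1 + 1 = +2
C4: 3C, 1H → 0 − 1 = -1
C5: 2C, 2H → 0 − 2 = -2
The highest value is +3.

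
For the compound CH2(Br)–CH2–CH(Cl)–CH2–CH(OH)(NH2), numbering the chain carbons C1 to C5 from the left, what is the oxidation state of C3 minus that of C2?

C3: 2C, 1H, 1Cl → 0 − 1 + 1 = 0
C2: 2C, 2H → 0 − 2 = -2
Difference: 0 − (-2) = +2.

+2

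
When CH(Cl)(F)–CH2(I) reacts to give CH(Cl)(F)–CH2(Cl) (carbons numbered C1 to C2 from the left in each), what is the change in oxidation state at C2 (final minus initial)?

Before: C2 has 1 bond to C, 2 bonds to H, 1 bond to I → oxidation state -1.
After: C2 has 1 bond to C, 2 bonds to H, 1 bond to Cl → oxidation state -1.
Δ = -1 − (-1) = 0, so no net redox change at C2.

0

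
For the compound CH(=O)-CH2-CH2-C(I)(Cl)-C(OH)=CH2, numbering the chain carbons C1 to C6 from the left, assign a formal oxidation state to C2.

Each bond to a more electronegative atom (O, N, halogen) counts +1, each bond to a less electronegative atom (H, metal, B, Si) counts −1, and each C–C bond counts 0.
C2 has one bond to C (0), one bond to C (0), one bond to H (-1), one bond to H (-1).
Oxidation state = 0 + 0 − 1 − 1 = -2.

-2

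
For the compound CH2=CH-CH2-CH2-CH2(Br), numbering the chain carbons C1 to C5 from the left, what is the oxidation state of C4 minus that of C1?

0

C4: 2C, 2H → 0 − 2 = -2
C1: 2C, 2H → 0 − 2 = -2
Difference: -2 − (-2) = 0.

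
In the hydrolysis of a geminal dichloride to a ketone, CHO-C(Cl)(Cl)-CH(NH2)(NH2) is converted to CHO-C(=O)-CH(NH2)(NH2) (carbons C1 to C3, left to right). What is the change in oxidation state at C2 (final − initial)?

Before: C2 has 2 bonds to C, 2 bonds to Cl → oxidation state +2.
After: C2 has 2 bonds to C, 2 bonds to O → oxidation state +2.
Δ = +2 − (+2) = 0, so no net redox change at C2.

0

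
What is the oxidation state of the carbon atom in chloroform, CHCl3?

The carbon has one bond to H (-1), one bond to Cl (+1), one bond to Cl (+1), one bond to Cl (+1).
Oxidation state = -1 + 1 + 1 + 1 = +2.

+2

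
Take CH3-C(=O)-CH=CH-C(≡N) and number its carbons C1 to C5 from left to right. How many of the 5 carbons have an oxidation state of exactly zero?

Count +1 for every bond to an atom more electronegative than carbon and −1 for every bond to one less electronegative; C–C bonds are 0. Tallying each carbon:
C1: 1C, 3H → 0 − 3 = -3
C2: 2C, 2O → 0 + 2 = +2
C3: 3C, 1H → 0 − 1 = -1
C4: 3C, 1H → 0 − 1 = -1
C5: 1C, 3N → 0 + 3 = +3
0 carbons meet the condition.

0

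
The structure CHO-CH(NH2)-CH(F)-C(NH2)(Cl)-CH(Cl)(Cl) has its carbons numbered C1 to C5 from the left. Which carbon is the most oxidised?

C4

Assign +1 per bond to O/N/halogen, −1 per bond to H or an electropositive element, and 0 per bond to carbon. Tallying each carbon:
C1: 1C, 1H, 2O → 0 − 1 + 2 = +1
C2: 2C, 1H, 1N → 0 − 1 + 1 = 0
C3: 2C, 1H, 1F → 0 − 1 + 1 = 0
C4: 2C, 1N, 1Cl → 0 + 1 + 1 = +2
C5: 1C, 1H, 2Cl → 0 − 1 + 2 = +1
The most oxidised carbon is C4 at +2.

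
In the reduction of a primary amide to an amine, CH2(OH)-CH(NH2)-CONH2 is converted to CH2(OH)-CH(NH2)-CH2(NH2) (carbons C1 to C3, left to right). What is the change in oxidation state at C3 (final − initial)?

-4

Before: C3 has 1 bond to C, 2 bonds to O, 1 bond to N → oxidation state +3.
After: C3 has 1 bond to C, 2 bonds to H, 1 bond to N → oxidation state -1.
Δ = -1 − (+3) = -4, so this is a reduction at C3.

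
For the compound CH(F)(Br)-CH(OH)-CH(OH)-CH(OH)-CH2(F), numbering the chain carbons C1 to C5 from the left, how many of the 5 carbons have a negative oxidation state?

1

Tallying each carbon's bonds:
C1: 1C, 1H, 1F, 1Br → 0 − 1 + 1 + 1 = +1
C2: 2C, 1H, 1O → 0 − 1 + 1 = 0
C3: 2C, 1H, 1O → 0 − 1 + 1 = 0
C4: 2C, 1H, 1O → 0 − 1 + 1 = 0
C5: 1C, 2H, 1F → 0 − 2 + 1 = -1
1 carbon (C5) meets the condition.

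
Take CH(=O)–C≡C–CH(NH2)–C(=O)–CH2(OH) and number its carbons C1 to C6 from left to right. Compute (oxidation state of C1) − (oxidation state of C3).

C1: 1C, 1H, 2O → 0 − 1 + 2 = +1
C3: 4C → 0 = 0
Difference: +1 − (0) = +1.

+1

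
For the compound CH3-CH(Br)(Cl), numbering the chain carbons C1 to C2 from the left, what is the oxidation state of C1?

-3

C1 has one bond to C (0), one bond to H (-1), one bond to H (-1), one bond to H (-1).
Oxidation state = 0 − 1 − 1 − 1 = -3.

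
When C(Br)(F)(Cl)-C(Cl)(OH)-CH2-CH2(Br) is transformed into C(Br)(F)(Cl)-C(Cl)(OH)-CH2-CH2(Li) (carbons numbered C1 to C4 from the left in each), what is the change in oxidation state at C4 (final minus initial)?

Before: C4 has 1 bond to C, 2 bonds to H, 1 bond to Br → oxidation state -1.
After: C4 has 1 bond to C, 2 bonds to H, 1 bond to Li → oxidation state -3.
Δ = -3 − (-1) = -2, so this is a reduction at C4.

-2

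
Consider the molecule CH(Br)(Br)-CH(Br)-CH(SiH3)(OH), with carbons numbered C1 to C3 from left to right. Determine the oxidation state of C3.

-1

Count +1 for every bond to an atom more electronegative than carbon and −1 for every bond to one less electronegative; C–C bonds are 0.
C3 has one bond to C (0), one bond to H (-1), one bond to Si (-1), one bond to O (+1).
Oxidation state = 0 − 1 − 1 + 1 = -1.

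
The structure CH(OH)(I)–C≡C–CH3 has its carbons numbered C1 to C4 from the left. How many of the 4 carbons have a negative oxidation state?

1

Assign +1 per bond to O/N/halogen, −1 per bond to H or an electropositive element, and 0 per bond to carbon. Tallying each carbon:
C1: 1C, 1H, 1O, 1I → 0 − 1 + 1 + 1 = +1
C2: 4C → 0 = 0
C3: 4C → 0 = 0
C4: 1C, 3H → 0 − 3 = -3
1 carbon (C4) meets the condition.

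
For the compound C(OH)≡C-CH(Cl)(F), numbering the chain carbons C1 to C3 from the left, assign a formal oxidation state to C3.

+1

Count +1 for every bond to an atom more electronegative than carbon and −1 for every bond to one less electronegative; C–C bonds are 0.
C3 has one bond to C (0), one bond to Cl (+1), one bond to H (-1), one bond to F (+1).
Oxidation state = 0 + 1 − 1 + 1 = +1.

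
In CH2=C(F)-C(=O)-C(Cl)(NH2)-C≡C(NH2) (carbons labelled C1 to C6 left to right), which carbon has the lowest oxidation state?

C1

Bonds to more-electronegative neighbours contribute +1 each, bonds to H or metals contribute −1 each, and C–C bonds contribute 0. Tallying each carbon:
C1: 2C, 2H → 0 − 2 = -2
C2: 3C, 1F → 0 + 1 = +1
C3: 2C, 2O → 0 + 2 = +2
C4: 2C, 1N, 1Cl → 0 + 1 + 1 = +2
C5: 4C → 0 = 0
C6: 3C, 1N → 0 + 1 = +1
The most reduced carbon is C1 at -2.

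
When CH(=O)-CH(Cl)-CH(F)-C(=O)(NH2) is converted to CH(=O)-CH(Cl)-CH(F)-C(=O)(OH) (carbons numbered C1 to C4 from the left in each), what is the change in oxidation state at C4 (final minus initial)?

0

Before: C4 has 1 bond to C, 2 bonds to O, 1 bond to N → oxidation state +3.
After: C4 has 1 bond to C, 3 bonds to O → oxidation state +3.
Δ = +3 − (+3) = 0, so no net redox change at C4.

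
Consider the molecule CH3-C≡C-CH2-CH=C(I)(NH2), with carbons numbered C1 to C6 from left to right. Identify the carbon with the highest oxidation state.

C6

Tallying each carbon's bonds:
C1: 1C, 3H → 0 − 3 = -3
C2: 4C → 0 = 0
C3: 4C → 0 = 0
C4: 2C, 2H → 0 − 2 = -2
C5: 3C, 1H → 0 − 1 = -1
C6: 2C, 1N, 1I → 0 + 1 + 1 = +2
The most oxidised carbon is C6 at +2.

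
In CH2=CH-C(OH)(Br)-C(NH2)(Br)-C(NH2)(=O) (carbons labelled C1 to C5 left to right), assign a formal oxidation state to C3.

Each bond to a more electronegative atom (O, N, halogen) counts +1, each bond to a less electronegative atom (H, metal, B, Si) counts −1, and each C–C bond counts 0.
C3 has one bond to C (0), one bond to C (0), one bond to O (+1), one bond to Br (+1).
Oxidation state = 0 + 0 + 1 + 1 = +2.

+2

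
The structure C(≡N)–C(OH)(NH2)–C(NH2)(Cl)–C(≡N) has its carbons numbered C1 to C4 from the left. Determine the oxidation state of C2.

Count +1 for every bond to an atom more electronegative than carbon and −1 for every bond to one less electronegative; C–C bonds are 0.
C2 has one bond to C (0), one bond to C (0), one bond to O (+1), one bond to N (+1).
Oxidation state = 0 + 0 + 1 + 1 = +2.

+2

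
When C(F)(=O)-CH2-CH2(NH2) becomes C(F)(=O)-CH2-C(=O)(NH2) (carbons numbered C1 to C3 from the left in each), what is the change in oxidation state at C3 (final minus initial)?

Before: C3 has 1 bond to C, 2 bonds to H, 1 bond to N → oxidation state -1.
After: C3 has 1 bond to C, 2 bonds to O, 1 bond to N → oxidation state +3.
Δ = +3 − (-1) = +4, so this is an oxidation at C3.

+4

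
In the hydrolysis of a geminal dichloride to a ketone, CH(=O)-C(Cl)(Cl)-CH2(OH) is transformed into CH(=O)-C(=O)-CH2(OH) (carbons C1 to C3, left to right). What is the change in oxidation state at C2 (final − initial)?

Before: C2 has 2 bonds to C, 2 bonds to Cl → oxidation state +2.
After: C2 has 2 bonds to C, 2 bonds to O → oxidation state +2.
Δ = +2 − (+2) = 0, so no net redox change at C2.

0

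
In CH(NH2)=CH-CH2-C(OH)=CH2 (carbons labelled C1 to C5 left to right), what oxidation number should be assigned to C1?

Bonds to more-electronegative neighbours contribute +1 each, bonds to H or metals contribute −1 each, and C–C bonds contribute 0.
C1 has a double bond to C (2×0 = 0), one bond to H (-1), one bond to N (+1).
Oxidation state = 0 − 1 + 1 = 0.

0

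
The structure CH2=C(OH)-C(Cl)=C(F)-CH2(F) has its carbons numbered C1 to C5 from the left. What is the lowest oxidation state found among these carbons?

Bonds to more-electronegative neighbours contribute +1 each, bonds to H or metals contribute −1 each, and C–C bonds contribute 0. Tallying each carbon:
C1: 2C, 2H → 0 − 2 = -2
C2: 3C, 1O → 0 + 1 = +1
C3: 3C, 1Cl → 0 + 1 = +1
C4: 3C, 1F → 0 + 1 = +1
C5: 1C, 2H, 1F → 0 − 2 + 1 = -1
The lowest value is -2.

-2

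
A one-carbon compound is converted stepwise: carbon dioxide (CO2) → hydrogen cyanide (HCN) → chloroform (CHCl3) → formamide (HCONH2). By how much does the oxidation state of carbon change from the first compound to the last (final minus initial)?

-2

Carbon oxidation states along the series — carbon dioxide: +4, hydrogen cyanide: +2, chloroform: +2, formamide: +2.
Net change = +2 − (+4) = -2.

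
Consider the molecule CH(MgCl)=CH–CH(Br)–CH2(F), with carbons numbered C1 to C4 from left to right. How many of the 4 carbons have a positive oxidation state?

Tallying each carbon's bonds:
C1: 2C, 1H, 1Mg → 0 − 1 − 1 = -2
C2: 3C, 1H → 0 − 1 = -1
C3: 2C, 1H, 1Br → 0 − 1 + 1 = 0
C4: 1C, 2H, 1F → 0 − 2 + 1 = -1
0 carbons meet the condition.

0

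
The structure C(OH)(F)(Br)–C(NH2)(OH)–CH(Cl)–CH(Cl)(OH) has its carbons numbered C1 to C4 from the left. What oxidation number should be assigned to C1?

+3

C1 has one bond to C (0), one bond to O (+1), one bond to F (+1), one bond to Br (+1).
Oxidation state = 0 + 1 + 1 + 1 = +3.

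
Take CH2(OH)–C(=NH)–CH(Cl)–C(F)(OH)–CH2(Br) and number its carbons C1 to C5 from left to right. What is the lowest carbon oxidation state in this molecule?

Bonds to more-electronegative neighbours contribute +1 each, bonds to H or metals contribute −1 each, and C–C bonds contribute 0. Tallying each carbon:
C1: 1C, 2H, 1O → 0 − 2 + 1 = -1
C2: 2C, 2N → 0 + 2 = +2
C3: 2C, 1H, 1Cl → 0 − 1 + 1 = 0
C4: 2C, 1O, 1F → 0 + 1 + 1 = +2
C5: 1C, 2H, 1Br → 0 − 2 + 1 = -1
The lowest value is -1.

-1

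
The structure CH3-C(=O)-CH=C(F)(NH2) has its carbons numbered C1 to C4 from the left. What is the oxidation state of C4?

C4 has a double bond to C (2×0 = 0), one bond to F (+1), one bond to N (+1).
Oxidation state = 0 + 1 + 1 = +2.

+2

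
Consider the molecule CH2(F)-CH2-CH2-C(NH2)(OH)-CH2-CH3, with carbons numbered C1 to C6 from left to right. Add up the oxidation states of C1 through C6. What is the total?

-8

Tallying each carbon's bonds:
C1: 1C, 2H, 1F → 0 − 2 + 1 = -1
C2: 2C, 2H → 0 − 2 = -2
C3: 2C, 2H → 0 − 2 = -2
C4: 2C, 1O, 1N → 0 + 1 + 1 = +2
C5: 2C, 2H → 0 − 2 = -2
C6: 1C, 3H → 0 − 3 = -3
Sum = -1 − 2 − 2 + 2 − 2 − 3 = -8.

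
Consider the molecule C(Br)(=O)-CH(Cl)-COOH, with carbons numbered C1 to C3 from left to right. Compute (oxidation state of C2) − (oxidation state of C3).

C2: 2C, 1H, 1Cl → 0 − 1 + 1 = 0
C3: 1C, 3O → 0 + 3 = +3
Difference: 0 − (+3) = -3.

-3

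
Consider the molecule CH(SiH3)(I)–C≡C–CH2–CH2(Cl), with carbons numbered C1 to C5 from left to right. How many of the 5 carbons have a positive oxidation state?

Bonds to more-electronegative neighbours contribute +1 each, bonds to H or metals contribute −1 each, and C–C bonds contribute 0. Tallying each carbon:
C1: 1C, 1H, 1I, 1Si → 0 − 1 + 1 − 1 = -1
C2: 4C → 0 = 0
C3: 4C → 0 = 0
C4: 2C, 2H → 0 − 2 = -2
C5: 1C, 2H, 1Cl → 0 − 2 + 1 = -1
0 carbons meet the condition.

0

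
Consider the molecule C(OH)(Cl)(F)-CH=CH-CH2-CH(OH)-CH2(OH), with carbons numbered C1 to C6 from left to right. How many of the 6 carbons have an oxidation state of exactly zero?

Count +1 for every bond to an atom more electronegative than carbon and −1 for every bond to one less electronegative; C–C bonds are 0. Tallying each carbon:
C1: 1C, 1O, 1F, 1Cl → 0 + 1 + 1 + 1 = +3
C2: 3C, 1H → 0 − 1 = -1
C3: 3C, 1H → 0 − 1 = -1
C4: 2C, 2H → 0 − 2 = -2
C5: 2C, 1H, 1O → 0 − 1 + 1 = 0
C6: 1C, 2H, 1O → 0 − 2 + 1 = -1
1 carbon (C5) meets the condition.

1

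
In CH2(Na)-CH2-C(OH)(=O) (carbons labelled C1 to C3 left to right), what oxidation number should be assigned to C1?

-3

C1 has one bond to C (0), one bond to H (-1), one bond to Na (-1), one bond to H (-1).
Oxidation state = 0 − 1 − 1 − 1 = -3.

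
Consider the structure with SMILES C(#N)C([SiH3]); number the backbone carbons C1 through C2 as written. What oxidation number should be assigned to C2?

Each bond to a more electronegative atom (O, N, halogen) counts +1, each bond to a less electronegative atom (H, metal, B, Si) counts −1, and each C–C bond counts 0.
C2 has one bond to C (0), one bond to H (-1), one bond to H (-1), one bond to Si (-1).
Oxidation state = 0 − 1 − 1 − 1 = -3.

-3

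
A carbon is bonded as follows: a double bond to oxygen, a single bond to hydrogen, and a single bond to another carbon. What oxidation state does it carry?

+1

The carbon has one bond to C (0), a double bond to O (2×+1 = +2), one bond to H (-1).
Oxidation state = 0 + 2 − 1 = +1.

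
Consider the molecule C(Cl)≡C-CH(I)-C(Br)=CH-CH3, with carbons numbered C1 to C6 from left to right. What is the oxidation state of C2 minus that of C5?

+1

C2: 4C → 0 = 0
C5: 3C, 1H → 0 − 1 = -1
Difference: 0 − (-1) = +1.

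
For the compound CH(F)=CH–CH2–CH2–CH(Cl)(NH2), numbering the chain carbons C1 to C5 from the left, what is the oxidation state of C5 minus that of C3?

C5: 1C, 1H, 1N, 1Cl → 0 − 1 + 1 + 1 = +1
C3: 2C, 2H → 0 − 2 = -2
Difference: +1 − (-2) = +3.

+3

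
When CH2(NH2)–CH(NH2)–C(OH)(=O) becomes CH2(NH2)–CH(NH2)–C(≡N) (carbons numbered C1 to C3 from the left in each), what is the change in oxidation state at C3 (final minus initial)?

0

Before: C3 has 1 bond to C, 3 bonds to O → oxidation state +3.
After: C3 has 1 bond to C, 3 bonds to N → oxidation state +3.
Δ = +3 − (+3) = 0, so no net redox change at C3.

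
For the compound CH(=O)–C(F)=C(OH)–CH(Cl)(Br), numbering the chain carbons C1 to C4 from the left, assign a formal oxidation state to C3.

+1

Each bond to a more electronegative atom (O, N, halogen) counts +1, each bond to a less electronegative atom (H, metal, B, Si) counts −1, and each C–C bond counts 0.
C3 has a double bond to C (2×0 = 0), one bond to C (0), one bond to O (+1).
Oxidation state = 0 + 0 + 1 = +1.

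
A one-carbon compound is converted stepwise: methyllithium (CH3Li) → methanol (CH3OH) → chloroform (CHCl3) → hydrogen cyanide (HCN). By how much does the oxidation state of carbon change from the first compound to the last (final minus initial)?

+6

Carbon oxidation states along the series — methyllithium: -4, methanol: -2, chloroform: +2, hydrogen cyanide: +2.
Net change = +2 − (-4) = +6.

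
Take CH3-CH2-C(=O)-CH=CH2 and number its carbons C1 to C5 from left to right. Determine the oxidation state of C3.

C3 has one bond to C (0), one bond to C (0), a double bond to O (2×+1 = +2).
Oxidation state = 0 + 0 + 2 = +2.

+2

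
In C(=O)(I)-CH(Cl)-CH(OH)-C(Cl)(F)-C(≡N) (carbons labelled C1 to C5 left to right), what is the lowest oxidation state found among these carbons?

0

Each bond to a more electronegative atom (O, N, halogen) counts +1, each bond to a less electronegative atom (H, metal, B, Si) counts −1, and each C–C bond counts 0. Tallying each carbon:
C1: 1C, 2O, 1I → 0 + 2 + 1 = +3
C2: 2C, 1H, 1Cl → 0 − 1 + 1 = 0
C3: 2C, 1H, 1O → 0 − 1 + 1 = 0
C4: 2C, 1F, 1Cl → 0 + 1 + 1 = +2
C5: 1C, 3N → 0 + 3 = +3
The lowest value is 0.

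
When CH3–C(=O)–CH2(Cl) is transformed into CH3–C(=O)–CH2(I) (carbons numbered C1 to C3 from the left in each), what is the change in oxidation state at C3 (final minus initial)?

0

Before: C3 has 1 bond to C, 2 bonds to H, 1 bond to Cl → oxidation state -1.
After: C3 has 1 bond to C, 2 bonds to H, 1 bond to I → oxidation state -1.
Δ = -1 − (-1) = 0, so no net redox change at C3.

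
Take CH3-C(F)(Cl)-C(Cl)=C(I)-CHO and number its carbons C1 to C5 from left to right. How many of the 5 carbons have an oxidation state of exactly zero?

Each bond to a more electronegative atom (O, N, halogen) counts +1, each bond to a less electronegative atom (H, metal, B, Si) counts −1, and each C–C bond counts 0. Tallying each carbon:
C1: 1C, 3H → 0 − 3 = -3
C2: 2C, 1F, 1Cl → 0 + 1 + 1 = +2
C3: 3C, 1Cl → 0 + 1 = +1
C4: 3C, 1I → 0 + 1 = +1
C5: 1C, 1H, 2O → 0 − 1 + 2 = +1
0 carbons meet the condition.

0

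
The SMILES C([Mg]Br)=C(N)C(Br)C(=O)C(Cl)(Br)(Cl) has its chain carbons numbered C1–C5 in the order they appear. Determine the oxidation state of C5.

+3

Each bond to a more electronegative atom (O, N, halogen) counts +1, each bond to a less electronegative atom (H, metal, B, Si) counts −1, and each C–C bond counts 0.
C5 has one bond to C (0), one bond to Cl (+1), one bond to Br (+1), one bond to Cl (+1).
Oxidation state = 0 + 1 + 1 + 1 = +3.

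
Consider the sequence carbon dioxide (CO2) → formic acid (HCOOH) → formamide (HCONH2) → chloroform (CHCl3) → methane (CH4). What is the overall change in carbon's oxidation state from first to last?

-8

Carbon oxidation states along the series — carbon dioxide: +4, formic acid: +2, formamide: +2, chloroform: +2, methane: -4.
Net change = -4 − (+4) = -8.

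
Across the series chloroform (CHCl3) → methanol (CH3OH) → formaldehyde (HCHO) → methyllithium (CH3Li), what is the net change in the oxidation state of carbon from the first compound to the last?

-6

Carbon oxidation states along the series — chloroform: +2, methanol: -2, formaldehyde: 0, methyllithium: -4.
Net change = -4 − (+2) = -6.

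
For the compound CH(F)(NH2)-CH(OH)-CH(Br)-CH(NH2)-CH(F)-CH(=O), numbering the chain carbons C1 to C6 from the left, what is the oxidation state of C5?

0

Assign +1 per bond to O/N/halogen, −1 per bond to H or an electropositive element, and 0 per bond to carbon.
C5 has one bond to C (0), one bond to C (0), one bond to H (-1), one bond to F (+1).
Oxidation state = 0 + 0 − 1 + 1 = 0.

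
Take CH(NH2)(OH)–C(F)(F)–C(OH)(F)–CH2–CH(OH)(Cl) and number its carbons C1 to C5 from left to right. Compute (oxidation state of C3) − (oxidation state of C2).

C3: 2C, 1O, 1F → 0 + 1 + 1 = +2
C2: 2C, 2F → 0 + 2 = +2
Difference: +2 − (+2) = 0.

0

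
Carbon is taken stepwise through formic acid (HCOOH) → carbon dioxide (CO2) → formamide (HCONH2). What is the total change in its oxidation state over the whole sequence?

Carbon oxidation states along the series — formic acid: +2, carbon dioxide: +4, formamide: +2.
Net change = +2 − (+2) = 0.

0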